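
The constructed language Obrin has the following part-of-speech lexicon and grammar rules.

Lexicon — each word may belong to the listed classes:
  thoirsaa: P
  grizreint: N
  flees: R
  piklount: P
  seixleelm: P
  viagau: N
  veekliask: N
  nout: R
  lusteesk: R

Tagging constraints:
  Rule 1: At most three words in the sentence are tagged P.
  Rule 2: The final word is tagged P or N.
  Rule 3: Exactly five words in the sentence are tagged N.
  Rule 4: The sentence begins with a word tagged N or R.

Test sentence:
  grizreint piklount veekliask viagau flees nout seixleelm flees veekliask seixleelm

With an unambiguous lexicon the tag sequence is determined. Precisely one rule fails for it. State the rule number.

Fixed tagging: N P N N R R P R N P.
Applying the rules: R1 ✓, R2 ✓, R3 ✗, R4 ✓.
Only rule 3 fails.

3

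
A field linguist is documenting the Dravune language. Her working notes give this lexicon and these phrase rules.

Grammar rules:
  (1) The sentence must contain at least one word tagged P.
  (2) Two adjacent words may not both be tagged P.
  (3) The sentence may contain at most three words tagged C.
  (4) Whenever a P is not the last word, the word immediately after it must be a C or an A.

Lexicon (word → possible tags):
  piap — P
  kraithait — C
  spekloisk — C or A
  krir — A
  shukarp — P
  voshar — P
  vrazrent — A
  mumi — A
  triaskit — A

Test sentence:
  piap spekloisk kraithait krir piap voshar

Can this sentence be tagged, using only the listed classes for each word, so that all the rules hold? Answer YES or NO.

Candidates per position — 1:piap {P}; 2:spekloisk {C,A}; 3:kraithait {C}; 4:krir {A}; 5:piap {P}; 6:voshar {P}.
Rule 2 cannot be satisfied by any choice of tags from the lexicon.
So there is no consistent tagging.

NO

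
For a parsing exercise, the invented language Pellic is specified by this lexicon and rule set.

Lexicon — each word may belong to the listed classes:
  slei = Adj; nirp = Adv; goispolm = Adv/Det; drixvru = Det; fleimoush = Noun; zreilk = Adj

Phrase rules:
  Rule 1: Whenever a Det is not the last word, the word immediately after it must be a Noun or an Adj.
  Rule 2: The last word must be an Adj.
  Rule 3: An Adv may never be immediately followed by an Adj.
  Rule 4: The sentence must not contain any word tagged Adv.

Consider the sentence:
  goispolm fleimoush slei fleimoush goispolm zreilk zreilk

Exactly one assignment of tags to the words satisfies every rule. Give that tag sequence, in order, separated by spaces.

Candidates per position — 1:goispolm {Adv,Det}; 2:fleimoush {Noun}; 3:slei {Adj}; 4:fleimoush {Noun}; 5:goispolm {Adv,Det}; 6:zreilk {Adj}; 7:zreilk {Adj}.
Position 1: Adv is ruled out by rule 4; that leaves Det.
Position 5: Adv is ruled out by rule 3; that leaves Det.
The unique satisfying tagging is: Det Noun Adj Noun Det Adj Adj.
Checking: rule 1 ✓; rule 2 ✓; rule 3 ✓; rule 4 ✓.

Det Noun Adj Noun Det Adj Adj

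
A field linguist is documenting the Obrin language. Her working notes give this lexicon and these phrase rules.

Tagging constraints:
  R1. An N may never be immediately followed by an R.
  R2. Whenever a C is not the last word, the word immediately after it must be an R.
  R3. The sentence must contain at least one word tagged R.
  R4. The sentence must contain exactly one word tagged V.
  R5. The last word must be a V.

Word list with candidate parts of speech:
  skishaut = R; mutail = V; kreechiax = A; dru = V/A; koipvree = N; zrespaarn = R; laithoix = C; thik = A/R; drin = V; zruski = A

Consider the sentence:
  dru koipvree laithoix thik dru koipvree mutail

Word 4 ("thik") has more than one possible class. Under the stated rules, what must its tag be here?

Candidates per position — 1:dru {V,A}; 2:koipvree {N}; 3:laithoix {C}; 4:thik {A,R}; 5:dru {V,A}; 6:koipvree {N}; 7:mutail {V}.
Word 1 cannot be V — rule 4 would then fail for every completion. It is A.
Word 4 cannot be A — rule 2 would then fail for every completion. It is R.
Word 5 cannot be V — rule 4 would then fail for every completion. It is A.
That leaves exactly one tagging: A N C R A N V.
Verifying each rule — rule 1 satisfied; rule 2 satisfied; rule 3 satisfied; rule 4 satisfied; rule 5 satisfied.

R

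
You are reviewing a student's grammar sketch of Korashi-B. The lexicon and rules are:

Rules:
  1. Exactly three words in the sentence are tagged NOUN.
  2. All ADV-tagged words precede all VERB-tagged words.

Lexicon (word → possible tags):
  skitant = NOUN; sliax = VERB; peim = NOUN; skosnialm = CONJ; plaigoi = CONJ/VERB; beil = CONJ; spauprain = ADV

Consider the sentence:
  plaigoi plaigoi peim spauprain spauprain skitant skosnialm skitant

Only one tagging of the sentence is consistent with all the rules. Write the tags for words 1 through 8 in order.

CONJ CONJ NOUN ADV ADV NOUN CONJ NOUN

Candidates per position — 1:plaigoi {CONJ,VERB}; 2:plaigoi {CONJ,VERB}; 3:peim {NOUN}; 4:spauprain {ADV}; 5:spauprain {ADV}; 6:skitant {NOUN}; 7:skosnialm {CONJ}; 8:skitant {NOUN}.
Word 1 cannot be VERB — rule 2 would then fail for every completion. It is CONJ.
Word 2 cannot be VERB — rule 2 would then fail for every completion. It is CONJ.
The only consistent sequence is: CONJ CONJ NOUN ADV ADV NOUN CONJ NOUN.
Checking: rule 1 ok; rule 2 ok.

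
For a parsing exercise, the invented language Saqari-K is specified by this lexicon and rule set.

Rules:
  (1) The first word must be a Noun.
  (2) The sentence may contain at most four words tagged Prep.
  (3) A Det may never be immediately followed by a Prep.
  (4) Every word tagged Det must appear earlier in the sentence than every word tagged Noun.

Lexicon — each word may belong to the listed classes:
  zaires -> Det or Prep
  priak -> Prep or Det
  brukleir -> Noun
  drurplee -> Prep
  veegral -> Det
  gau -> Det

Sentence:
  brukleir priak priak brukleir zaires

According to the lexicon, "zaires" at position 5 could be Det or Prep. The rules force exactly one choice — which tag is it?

Prep

Candidates per position — 1:brukleir {Noun}; 2:priak {Prep,Det}; 3:priak {Prep,Det}; 4:brukleir {Noun}; 5:zaires {Det,Prep}.
If word 2 were Det, no tagging could satisfy rule 4; so word 2 is Prep.
If word 3 were Det, no tagging could satisfy rule 4; so word 3 is Prep.
If word 5 were Det, no tagging could satisfy rule 4; so word 5 is Prep.
So the tagging must be: Noun Prep Prep Noun Prep.
Verifying each rule — rule 1 ok; rule 2 ok; rule 3 ok; rule 4 ok.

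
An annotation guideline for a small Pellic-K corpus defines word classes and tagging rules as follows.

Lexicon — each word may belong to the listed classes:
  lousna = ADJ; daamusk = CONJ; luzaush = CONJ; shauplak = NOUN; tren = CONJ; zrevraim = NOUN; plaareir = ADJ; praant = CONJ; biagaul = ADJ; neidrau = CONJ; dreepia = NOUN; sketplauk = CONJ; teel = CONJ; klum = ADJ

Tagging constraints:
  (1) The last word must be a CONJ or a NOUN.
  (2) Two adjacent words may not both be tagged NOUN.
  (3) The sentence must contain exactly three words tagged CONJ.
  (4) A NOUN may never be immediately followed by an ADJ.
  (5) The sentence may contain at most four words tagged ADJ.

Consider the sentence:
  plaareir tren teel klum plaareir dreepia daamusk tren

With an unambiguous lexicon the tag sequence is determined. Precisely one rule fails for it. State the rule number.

Fixed tagging: ADJ CONJ CONJ ADJ ADJ NOUN CONJ CONJ.
Checking each rule: R1 holds, R2 holds, R3 violated, R4 holds, R5 holds.
Only rule 3 fails.

3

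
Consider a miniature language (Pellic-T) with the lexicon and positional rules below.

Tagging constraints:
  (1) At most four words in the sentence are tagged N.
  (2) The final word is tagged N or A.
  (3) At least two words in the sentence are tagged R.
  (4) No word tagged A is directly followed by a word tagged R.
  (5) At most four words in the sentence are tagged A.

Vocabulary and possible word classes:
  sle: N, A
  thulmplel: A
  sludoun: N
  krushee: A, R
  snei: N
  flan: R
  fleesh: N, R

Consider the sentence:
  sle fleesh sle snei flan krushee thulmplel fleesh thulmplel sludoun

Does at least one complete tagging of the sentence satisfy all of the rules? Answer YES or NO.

YES

Candidates per position — 1:sle {N,A}; 2:fleesh {N,R}; 3:sle {N,A}; 4:snei {N}; 5:flan {R}; 6:krushee {A,R}; 7:thulmplel {A}; 8:fleesh {N,R}; 9:thulmplel {A}; 10:sludoun {N}.
One satisfying assignment: N R A N R A A N A N.
Rule-by-rule: rule 1 satisfied; rule 2 satisfied; rule 3 satisfied; rule 4 satisfied; rule 5 satisfied.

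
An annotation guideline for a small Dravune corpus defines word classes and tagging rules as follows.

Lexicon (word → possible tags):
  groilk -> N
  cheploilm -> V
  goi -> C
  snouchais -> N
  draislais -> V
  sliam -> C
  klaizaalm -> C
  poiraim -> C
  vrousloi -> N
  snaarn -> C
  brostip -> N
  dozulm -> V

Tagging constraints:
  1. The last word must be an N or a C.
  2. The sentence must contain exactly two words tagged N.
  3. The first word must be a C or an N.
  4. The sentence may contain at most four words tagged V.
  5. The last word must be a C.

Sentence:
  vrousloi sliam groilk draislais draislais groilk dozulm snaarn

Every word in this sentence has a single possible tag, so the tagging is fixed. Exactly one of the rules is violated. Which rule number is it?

2

Fixed tagging: N C N V V N V C.
Checking each rule: R1 ok, R2 fails, R3 ok, R4 ok, R5 ok.
Only rule 2 fails.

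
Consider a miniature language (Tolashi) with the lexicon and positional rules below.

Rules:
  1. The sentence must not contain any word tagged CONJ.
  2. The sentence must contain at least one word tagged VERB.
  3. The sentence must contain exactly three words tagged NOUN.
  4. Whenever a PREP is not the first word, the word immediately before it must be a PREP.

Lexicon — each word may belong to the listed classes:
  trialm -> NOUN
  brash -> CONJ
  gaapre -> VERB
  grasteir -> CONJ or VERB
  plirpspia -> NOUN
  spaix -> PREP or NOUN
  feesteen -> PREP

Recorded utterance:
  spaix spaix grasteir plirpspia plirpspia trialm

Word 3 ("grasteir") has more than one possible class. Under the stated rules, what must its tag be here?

VERB

Candidates per position — 1:spaix {PREP,NOUN}; 2:spaix {PREP,NOUN}; 3:grasteir {CONJ,VERB}; 4:plirpspia {NOUN}; 5:plirpspia {NOUN}; 6:trialm {NOUN}.
Word 1 cannot be NOUN — rule 3 would then fail for every completion. It is PREP.
Word 2 cannot be NOUN — rule 3 would then fail for every completion. It is PREP.
Word 3 cannot be CONJ — rule 1 would then fail for every completion. It is VERB.
The unique satisfying tagging is: PREP PREP VERB NOUN NOUN NOUN.
Rule-by-rule: rule 1 ok; rule 2 ok; rule 3 ok; rule 4 ok.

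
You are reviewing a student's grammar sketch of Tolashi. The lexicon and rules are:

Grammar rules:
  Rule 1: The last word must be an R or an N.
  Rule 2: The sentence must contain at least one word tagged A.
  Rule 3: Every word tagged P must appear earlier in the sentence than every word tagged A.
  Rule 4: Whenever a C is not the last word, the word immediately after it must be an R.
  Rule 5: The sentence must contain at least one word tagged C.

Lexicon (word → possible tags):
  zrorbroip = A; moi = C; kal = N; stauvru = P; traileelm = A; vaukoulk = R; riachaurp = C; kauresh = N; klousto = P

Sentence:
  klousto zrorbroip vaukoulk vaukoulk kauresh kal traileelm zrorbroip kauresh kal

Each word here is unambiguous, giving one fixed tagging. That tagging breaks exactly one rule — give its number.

5

Fixed tagging: P A R R N N A A N N.
Rule check: R1 holds, R2 holds, R3 holds, R4 holds, R5 violated.
Only rule 5 fails.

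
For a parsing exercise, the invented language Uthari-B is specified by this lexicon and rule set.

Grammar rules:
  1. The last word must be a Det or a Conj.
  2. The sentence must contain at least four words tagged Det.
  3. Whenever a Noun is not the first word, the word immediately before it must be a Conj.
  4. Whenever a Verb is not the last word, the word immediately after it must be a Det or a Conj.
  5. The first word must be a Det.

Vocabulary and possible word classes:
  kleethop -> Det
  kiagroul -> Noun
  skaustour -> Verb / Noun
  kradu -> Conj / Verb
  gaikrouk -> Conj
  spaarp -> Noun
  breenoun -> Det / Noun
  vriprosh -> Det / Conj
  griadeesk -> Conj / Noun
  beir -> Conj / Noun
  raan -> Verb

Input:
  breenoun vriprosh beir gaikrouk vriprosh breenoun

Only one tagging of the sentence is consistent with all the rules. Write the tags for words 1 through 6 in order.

Candidates per position — 1:breenoun {Det,Noun}; 2:vriprosh {Det,Conj}; 3:beir {Conj,Noun}; 4:gaikrouk {Conj}; 5:vriprosh {Det,Conj}; 6:breenoun {Det,Noun}.
Position 1: tagging it Noun would leave rule 2 unsatisfiable, so it must be Det.
Position 2: tagging it Conj would leave rule 2 unsatisfiable, so it must be Det.
Position 3: tagging it Noun would leave rule 3 unsatisfiable, so it must be Conj.
Position 5: tagging it Conj would leave rule 2 unsatisfiable, so it must be Det.
Position 6: tagging it Noun would leave rule 1 unsatisfiable, so it must be Det.
So the tagging must be: Det Det Conj Conj Det Det.
Checking: rule 1 ✓; rule 2 ✓; rule 3 ✓; rule 4 ✓; rule 5 ✓.

Det Det Conj Conj Det Det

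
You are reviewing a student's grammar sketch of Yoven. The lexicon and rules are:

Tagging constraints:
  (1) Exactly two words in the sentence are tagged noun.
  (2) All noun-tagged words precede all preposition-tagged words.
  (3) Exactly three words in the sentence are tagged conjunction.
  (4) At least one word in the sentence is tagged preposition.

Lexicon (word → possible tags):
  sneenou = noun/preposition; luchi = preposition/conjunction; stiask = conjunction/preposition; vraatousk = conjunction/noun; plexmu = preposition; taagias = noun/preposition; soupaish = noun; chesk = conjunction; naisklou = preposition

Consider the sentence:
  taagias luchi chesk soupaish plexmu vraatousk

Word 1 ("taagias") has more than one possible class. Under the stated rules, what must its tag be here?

Candidates per position — 1:taagias {noun,preposition}; 2:luchi {preposition,conjunction}; 3:chesk {conjunction}; 4:soupaish {noun}; 5:plexmu {preposition}; 6:vraatousk {conjunction,noun}.
At position 1, choosing preposition makes rule 2 impossible to satisfy; hence noun.
At position 2, choosing preposition makes rule 2 impossible to satisfy; hence conjunction.
At position 6, choosing noun makes rule 1 impossible to satisfy; hence conjunction.
So the tagging must be: noun conjunction conjunction noun preposition conjunction.
Checking: rule 1 ✓; rule 2 ✓; rule 3 ✓; rule 4 ✓.

noun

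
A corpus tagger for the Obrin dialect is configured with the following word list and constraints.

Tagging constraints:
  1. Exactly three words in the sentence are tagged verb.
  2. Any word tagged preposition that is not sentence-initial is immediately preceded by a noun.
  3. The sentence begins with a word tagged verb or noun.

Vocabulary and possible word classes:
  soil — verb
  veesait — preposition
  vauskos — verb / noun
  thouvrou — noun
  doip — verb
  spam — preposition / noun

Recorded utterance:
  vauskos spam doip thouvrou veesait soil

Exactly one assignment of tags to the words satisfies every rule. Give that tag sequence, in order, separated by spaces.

verb noun verb noun preposition verb

Candidates per position — 1:vauskos {verb,noun}; 2:spam {preposition,noun}; 3:doip {verb}; 4:thouvrou {noun}; 5:veesait {preposition}; 6:soil {verb}.
At position 1, choosing noun makes rule 1 impossible to satisfy; hence verb.
At position 2, choosing preposition makes rule 2 impossible to satisfy; hence noun.
That leaves exactly one tagging: verb noun verb noun preposition verb.
Check: rule 1 satisfied; rule 2 satisfied; rule 3 satisfied.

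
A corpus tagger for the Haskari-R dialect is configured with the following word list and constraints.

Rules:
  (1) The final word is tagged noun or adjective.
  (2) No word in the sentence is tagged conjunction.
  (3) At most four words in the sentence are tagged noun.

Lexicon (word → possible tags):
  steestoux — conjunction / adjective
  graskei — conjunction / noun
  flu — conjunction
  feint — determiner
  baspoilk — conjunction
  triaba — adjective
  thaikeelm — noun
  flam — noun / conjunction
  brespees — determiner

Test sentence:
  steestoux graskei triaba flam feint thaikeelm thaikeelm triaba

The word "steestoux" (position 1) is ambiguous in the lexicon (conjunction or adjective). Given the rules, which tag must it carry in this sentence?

Candidates per position — 1:steestoux {conjunction,adjective}; 2:graskei {conjunction,noun}; 3:triaba {adjective}; 4:flam {noun,conjunction}; 5:feint {determiner}; 6:thaikeelm {noun}; 7:thaikeelm {noun}; 8:triaba {adjective}.
Position 1: conjunction is ruled out by rule 2; that leaves adjective.
Position 2: conjunction is ruled out by rule 2; that leaves noun.
Position 4: conjunction is ruled out by rule 2; that leaves noun.
The unique satisfying tagging is: adjective noun adjective noun determiner noun noun adjective.
Checking: rule 1 ✓; rule 2 ✓; rule 3 ✓.

adjective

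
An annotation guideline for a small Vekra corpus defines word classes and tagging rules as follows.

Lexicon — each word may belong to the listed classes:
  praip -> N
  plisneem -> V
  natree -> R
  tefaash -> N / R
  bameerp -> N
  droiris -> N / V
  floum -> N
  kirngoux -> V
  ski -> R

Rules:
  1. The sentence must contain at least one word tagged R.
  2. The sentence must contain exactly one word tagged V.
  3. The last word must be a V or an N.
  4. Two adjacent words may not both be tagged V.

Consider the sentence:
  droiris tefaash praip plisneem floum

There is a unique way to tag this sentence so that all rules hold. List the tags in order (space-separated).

N R N V N

Candidates per position — 1:droiris {N,V}; 2:tefaash {N,R}; 3:praip {N}; 4:plisneem {V}; 5:floum {N}.
If word 1 were V, no tagging could satisfy rule 2; so word 1 is N.
If word 2 were N, no tagging could satisfy rule 1; so word 2 is R.
The unique satisfying tagging is: N R N V N.
Verifying each rule — rule 1 ok; rule 2 ok; rule 3 ok; rule 4 ok.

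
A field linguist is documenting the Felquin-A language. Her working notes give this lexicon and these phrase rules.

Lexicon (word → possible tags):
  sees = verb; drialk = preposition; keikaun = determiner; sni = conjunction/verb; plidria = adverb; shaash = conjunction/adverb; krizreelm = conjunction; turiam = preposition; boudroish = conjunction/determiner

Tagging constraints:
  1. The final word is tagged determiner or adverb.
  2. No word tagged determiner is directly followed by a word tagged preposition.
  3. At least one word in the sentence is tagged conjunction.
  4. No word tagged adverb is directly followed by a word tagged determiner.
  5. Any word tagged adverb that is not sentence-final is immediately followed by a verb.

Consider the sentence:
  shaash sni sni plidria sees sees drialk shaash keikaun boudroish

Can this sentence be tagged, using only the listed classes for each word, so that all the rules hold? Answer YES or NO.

Candidates per position — 1:shaash {conjunction,adverb}; 2:sni {conjunction,verb}; 3:sni {conjunction,verb}; 4:plidria {adverb}; 5:sees {verb}; 6:sees {verb}; 7:drialk {preposition}; 8:shaash {conjunction,adverb}; 9:keikaun {determiner}; 10:boudroish {conjunction,determiner}.
One satisfying assignment: conjunction conjunction conjunction adverb verb verb preposition conjunction determiner determiner.
Check: rule 1 ✓; rule 2 ✓; rule 3 ✓; rule 4 ✓; rule 5 ✓.

YES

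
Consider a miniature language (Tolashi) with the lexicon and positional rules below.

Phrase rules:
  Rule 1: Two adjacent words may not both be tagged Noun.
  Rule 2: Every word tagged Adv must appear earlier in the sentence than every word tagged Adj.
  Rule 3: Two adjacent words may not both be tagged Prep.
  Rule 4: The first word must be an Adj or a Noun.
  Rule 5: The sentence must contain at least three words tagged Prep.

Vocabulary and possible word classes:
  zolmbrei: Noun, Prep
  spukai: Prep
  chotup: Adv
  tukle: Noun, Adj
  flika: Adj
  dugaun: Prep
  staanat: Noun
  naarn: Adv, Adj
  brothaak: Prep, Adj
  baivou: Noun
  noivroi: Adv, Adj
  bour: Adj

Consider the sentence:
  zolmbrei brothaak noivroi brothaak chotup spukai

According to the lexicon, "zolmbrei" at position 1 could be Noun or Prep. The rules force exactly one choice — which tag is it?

Noun

Candidates per position — 1:zolmbrei {Noun,Prep}; 2:brothaak {Prep,Adj}; 3:noivroi {Adv,Adj}; 4:brothaak {Prep,Adj}; 5:chotup {Adv}; 6:spukai {Prep}.
Word 1 cannot be Prep — rule 4 would then fail for every completion. It is Noun.
Word 2 cannot be Adj — rule 2 would then fail for every completion. It is Prep.
Word 3 cannot be Adj — rule 2 would then fail for every completion. It is Adv.
Word 4 cannot be Adj — rule 2 would then fail for every completion. It is Prep.
The only consistent sequence is: Noun Prep Adv Prep Adv Prep.
Check: rule 1 ✓; rule 2 ✓; rule 3 ✓; rule 4 ✓; rule 5 ✓.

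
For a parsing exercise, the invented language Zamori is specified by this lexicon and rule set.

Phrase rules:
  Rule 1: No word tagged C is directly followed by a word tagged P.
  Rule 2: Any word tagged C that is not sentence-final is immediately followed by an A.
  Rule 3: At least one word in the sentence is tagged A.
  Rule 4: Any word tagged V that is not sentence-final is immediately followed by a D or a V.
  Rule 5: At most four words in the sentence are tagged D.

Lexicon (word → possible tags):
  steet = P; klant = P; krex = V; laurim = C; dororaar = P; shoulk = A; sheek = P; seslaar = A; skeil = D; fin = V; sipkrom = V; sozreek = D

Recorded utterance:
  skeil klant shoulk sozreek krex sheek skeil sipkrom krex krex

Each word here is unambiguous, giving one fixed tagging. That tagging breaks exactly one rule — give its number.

Fixed tagging: D P A D V P D V V V.
Applying the rules: R1 ok, R2 ok, R3 ok, R4 fails, R5 ok.
Only rule 4 fails.

4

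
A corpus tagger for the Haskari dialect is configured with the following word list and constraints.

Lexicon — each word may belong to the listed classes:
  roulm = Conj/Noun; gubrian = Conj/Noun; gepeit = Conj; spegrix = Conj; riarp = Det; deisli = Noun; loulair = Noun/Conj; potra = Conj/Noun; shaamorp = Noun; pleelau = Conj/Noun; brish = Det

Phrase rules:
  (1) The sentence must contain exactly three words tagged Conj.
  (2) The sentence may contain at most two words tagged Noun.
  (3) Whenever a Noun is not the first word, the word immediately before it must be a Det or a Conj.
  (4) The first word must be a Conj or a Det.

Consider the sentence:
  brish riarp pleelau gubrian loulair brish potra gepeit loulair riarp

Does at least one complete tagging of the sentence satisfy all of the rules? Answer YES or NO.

NO

Candidates per position — 1:brish {Det}; 2:riarp {Det}; 3:pleelau {Conj,Noun}; 4:gubrian {Conj,Noun}; 5:loulair {Noun,Conj}; 6:brish {Det}; 7:potra {Conj,Noun}; 8:gepeit {Conj}; 9:loulair {Noun,Conj}; 10:riarp {Det}.
Every candidate sequence violates at least one rule; no consistent tagging exists.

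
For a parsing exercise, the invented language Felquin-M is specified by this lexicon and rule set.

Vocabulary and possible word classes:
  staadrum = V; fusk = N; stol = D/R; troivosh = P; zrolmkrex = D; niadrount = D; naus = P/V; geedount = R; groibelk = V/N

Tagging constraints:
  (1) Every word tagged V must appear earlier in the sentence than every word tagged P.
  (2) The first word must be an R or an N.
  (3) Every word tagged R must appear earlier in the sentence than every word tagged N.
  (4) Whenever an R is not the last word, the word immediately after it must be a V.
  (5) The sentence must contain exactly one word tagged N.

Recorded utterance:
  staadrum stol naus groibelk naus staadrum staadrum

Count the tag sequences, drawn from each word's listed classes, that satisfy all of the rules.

0

Candidates per position — 1:staadrum {V}; 2:stol {D,R}; 3:naus {P,V}; 4:groibelk {V,N}; 5:naus {P,V}; 6:staadrum {V}; 7:staadrum {V}.
There are 16 candidate sequences in total.
Rule 2 cannot be satisfied by any choice of tags from the lexicon.
So there is no consistent tagging.
Count = 0.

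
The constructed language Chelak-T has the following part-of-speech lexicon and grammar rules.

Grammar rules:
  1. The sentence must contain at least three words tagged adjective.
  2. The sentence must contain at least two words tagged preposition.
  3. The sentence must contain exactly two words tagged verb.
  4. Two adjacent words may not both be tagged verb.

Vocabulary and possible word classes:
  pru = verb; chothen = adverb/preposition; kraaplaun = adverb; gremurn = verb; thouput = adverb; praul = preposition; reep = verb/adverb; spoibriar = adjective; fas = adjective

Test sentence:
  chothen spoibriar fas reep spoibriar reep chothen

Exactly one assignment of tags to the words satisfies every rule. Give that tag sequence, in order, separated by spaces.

Candidates per position — 1:chothen {adverb,preposition}; 2:spoibriar {adjective}; 3:fas {adjective}; 4:reep {verb,adverb}; 5:spoibriar {adjective}; 6:reep {verb,adverb}; 7:chothen {adverb,preposition}.
Position 1: tagging it adverb would leave rule 2 unsatisfiable, so it must be preposition.
Position 4: tagging it adverb would leave rule 3 unsatisfiable, so it must be verb.
Position 6: tagging it adverb would leave rule 3 unsatisfiable, so it must be verb.
Position 7: tagging it adverb would leave rule 2 unsatisfiable, so it must be preposition.
So the tagging must be: preposition adjective adjective verb adjective verb preposition.
Rule-by-rule: rule 1 ok; rule 2 ok; rule 3 ok; rule 4 ok.

preposition adjective adjective verb adjective verb preposition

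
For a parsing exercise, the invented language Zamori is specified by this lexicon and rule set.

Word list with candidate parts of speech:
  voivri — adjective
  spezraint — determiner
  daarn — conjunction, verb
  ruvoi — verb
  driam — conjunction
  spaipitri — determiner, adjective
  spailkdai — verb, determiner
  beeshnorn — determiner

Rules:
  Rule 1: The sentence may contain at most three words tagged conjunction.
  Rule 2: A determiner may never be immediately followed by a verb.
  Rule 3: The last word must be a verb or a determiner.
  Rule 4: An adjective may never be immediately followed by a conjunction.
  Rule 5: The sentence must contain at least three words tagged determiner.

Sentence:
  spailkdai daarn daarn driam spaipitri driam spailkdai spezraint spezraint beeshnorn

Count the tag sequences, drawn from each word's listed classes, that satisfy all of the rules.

Candidates per position — 1:spailkdai {verb,determiner}; 2:daarn {conjunction,verb}; 3:daarn {conjunction,verb}; 4:driam {conjunction}; 5:spaipitri {determiner,adjective}; 6:driam {conjunction}; 7:spailkdai {verb,determiner}; 8:spezraint {determiner}; 9:spezraint {determiner}; 10:beeshnorn {determiner}.
There are 32 candidate sequences in total.
Checking each against the rules leaves 8 sequences.
Count = 8.

8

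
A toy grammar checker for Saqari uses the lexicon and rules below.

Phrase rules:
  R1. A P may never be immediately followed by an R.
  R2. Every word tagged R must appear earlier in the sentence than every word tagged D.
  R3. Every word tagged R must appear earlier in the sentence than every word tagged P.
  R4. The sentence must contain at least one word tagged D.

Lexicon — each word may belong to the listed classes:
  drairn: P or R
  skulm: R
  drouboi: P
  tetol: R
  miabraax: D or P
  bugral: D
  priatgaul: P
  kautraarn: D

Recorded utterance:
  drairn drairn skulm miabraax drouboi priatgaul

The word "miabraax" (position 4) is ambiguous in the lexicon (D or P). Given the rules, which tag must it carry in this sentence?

D

Candidates per position — 1:drairn {P,R}; 2:drairn {P,R}; 3:skulm {R}; 4:miabraax {D,P}; 5:drouboi {P}; 6:priatgaul {P}.
Position 1: tagging it P would leave rule 1 unsatisfiable, so it must be R.
Position 2: tagging it P would leave rule 1 unsatisfiable, so it must be R.
Position 4: tagging it P would leave rule 4 unsatisfiable, so it must be D.
The only consistent sequence is: R R R D P P.
Checking: rule 1 satisfied; rule 2 satisfied; rule 3 satisfied; rule 4 satisfied.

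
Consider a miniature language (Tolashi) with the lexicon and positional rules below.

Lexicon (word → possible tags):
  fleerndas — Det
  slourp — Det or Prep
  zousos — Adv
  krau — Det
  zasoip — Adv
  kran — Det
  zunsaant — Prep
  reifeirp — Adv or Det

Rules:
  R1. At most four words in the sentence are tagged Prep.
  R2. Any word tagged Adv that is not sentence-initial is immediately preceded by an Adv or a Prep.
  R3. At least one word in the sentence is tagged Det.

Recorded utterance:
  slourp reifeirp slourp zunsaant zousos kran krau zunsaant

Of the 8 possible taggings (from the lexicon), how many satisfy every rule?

Candidates per position — 1:slourp {Det,Prep}; 2:reifeirp {Adv,Det}; 3:slourp {Det,Prep}; 4:zunsaant {Prep}; 5:zousos {Adv}; 6:kran {Det}; 7:krau {Det}; 8:zunsaant {Prep}.
There are 8 candidate sequences in total.
Checking each against the rules leaves 6 sequences.
Count = 6.

6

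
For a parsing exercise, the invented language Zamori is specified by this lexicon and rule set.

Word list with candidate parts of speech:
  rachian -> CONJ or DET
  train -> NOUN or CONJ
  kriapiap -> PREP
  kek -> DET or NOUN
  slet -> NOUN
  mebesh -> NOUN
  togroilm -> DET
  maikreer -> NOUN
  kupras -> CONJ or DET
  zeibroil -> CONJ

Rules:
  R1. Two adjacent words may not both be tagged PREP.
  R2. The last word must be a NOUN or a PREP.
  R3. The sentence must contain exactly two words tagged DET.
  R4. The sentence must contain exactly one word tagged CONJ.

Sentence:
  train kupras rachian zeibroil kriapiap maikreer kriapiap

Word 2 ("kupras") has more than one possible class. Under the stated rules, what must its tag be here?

DET

Candidates per position — 1:train {NOUN,CONJ}; 2:kupras {CONJ,DET}; 3:rachian {CONJ,DET}; 4:zeibroil {CONJ}; 5:kriapiap {PREP}; 6:maikreer {NOUN}; 7:kriapiap {PREP}.
At position 1, choosing CONJ makes rule 4 impossible to satisfy; hence NOUN.
At position 2, choosing CONJ makes rule 3 impossible to satisfy; hence DET.
At position 3, choosing CONJ makes rule 3 impossible to satisfy; hence DET.
The unique satisfying tagging is: NOUN DET DET CONJ PREP NOUN PREP.
Verifying each rule — rule 1 ✓; rule 2 ✓; rule 3 ✓; rule 4 ✓.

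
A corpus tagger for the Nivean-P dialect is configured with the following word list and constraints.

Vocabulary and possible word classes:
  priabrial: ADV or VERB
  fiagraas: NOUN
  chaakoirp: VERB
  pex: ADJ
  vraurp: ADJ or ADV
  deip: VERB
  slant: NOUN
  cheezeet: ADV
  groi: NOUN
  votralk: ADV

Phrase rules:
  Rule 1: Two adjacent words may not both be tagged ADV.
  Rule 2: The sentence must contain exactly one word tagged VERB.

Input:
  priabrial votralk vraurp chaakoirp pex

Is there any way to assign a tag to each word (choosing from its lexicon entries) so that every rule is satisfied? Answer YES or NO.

Candidates per position — 1:priabrial {ADV,VERB}; 2:votralk {ADV}; 3:vraurp {ADJ,ADV}; 4:chaakoirp {VERB}; 5:pex {ADJ}.
Every candidate sequence violates at least one rule; no consistent tagging exists.

NO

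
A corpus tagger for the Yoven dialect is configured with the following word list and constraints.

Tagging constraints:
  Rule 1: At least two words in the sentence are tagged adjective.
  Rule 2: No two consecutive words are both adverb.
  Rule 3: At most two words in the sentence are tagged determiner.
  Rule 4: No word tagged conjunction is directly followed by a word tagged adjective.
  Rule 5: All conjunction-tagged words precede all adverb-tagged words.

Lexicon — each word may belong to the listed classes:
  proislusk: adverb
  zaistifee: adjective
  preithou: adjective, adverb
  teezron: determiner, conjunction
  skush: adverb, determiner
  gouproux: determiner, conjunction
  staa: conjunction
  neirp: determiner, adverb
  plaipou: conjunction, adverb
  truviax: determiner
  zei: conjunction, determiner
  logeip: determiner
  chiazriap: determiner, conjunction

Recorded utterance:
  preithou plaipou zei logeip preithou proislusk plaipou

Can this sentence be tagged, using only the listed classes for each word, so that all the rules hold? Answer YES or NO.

NO

Candidates per position — 1:preithou {adjective,adverb}; 2:plaipou {conjunction,adverb}; 3:zei {conjunction,determiner}; 4:logeip {determiner}; 5:preithou {adjective,adverb}; 6:proislusk {adverb}; 7:plaipou {conjunction,adverb}.
Every candidate sequence violates at least one rule; no consistent tagging exists.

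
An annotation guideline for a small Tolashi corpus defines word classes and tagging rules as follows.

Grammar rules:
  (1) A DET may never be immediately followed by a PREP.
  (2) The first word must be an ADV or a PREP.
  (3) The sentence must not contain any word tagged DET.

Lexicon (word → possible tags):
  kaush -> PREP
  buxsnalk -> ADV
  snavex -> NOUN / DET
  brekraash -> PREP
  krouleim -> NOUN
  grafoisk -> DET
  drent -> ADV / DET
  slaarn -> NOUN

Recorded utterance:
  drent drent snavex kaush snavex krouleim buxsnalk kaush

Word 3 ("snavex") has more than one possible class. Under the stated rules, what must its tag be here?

Candidates per position — 1:drent {ADV,DET}; 2:drent {ADV,DET}; 3:snavex {NOUN,DET}; 4:kaush {PREP}; 5:snavex {NOUN,DET}; 6:krouleim {NOUN}; 7:buxsnalk {ADV}; 8:kaush {PREP}.
At position 1, choosing DET makes rule 2 impossible to satisfy; hence ADV.
At position 2, choosing DET makes rule 3 impossible to satisfy; hence ADV.
At position 3, choosing DET makes rule 1 impossible to satisfy; hence NOUN.
At position 5, choosing DET makes rule 3 impossible to satisfy; hence NOUN.
That leaves exactly one tagging: ADV ADV NOUN PREP NOUN NOUN ADV PREP.
Checking: rule 1 ok; rule 2 ok; rule 3 ok.

NOUN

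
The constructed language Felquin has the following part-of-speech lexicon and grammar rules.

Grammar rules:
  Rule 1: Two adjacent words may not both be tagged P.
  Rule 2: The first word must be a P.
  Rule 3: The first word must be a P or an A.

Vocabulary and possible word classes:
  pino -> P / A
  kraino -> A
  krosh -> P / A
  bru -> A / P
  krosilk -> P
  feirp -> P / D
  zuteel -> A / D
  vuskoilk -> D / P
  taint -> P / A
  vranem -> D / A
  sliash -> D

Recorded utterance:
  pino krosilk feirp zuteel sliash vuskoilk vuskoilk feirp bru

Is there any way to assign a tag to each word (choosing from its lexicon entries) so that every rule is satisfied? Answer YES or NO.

NO

Candidates per position — 1:pino {P,A}; 2:krosilk {P}; 3:feirp {P,D}; 4:zuteel {A,D}; 5:sliash {D}; 6:vuskoilk {D,P}; 7:vuskoilk {D,P}; 8:feirp {P,D}; 9:bru {A,P}.
Every candidate sequence violates at least one rule; no consistent tagging exists.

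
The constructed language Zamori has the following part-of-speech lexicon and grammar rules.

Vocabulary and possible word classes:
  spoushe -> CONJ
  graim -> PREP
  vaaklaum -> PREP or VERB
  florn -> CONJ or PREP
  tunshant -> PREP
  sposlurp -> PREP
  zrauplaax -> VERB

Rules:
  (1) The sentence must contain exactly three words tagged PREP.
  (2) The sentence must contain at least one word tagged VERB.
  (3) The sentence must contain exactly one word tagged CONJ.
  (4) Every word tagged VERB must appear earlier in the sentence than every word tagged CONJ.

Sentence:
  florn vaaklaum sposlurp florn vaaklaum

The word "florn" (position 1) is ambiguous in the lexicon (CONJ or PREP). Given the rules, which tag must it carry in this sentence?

Candidates per position — 1:florn {CONJ,PREP}; 2:vaaklaum {PREP,VERB}; 3:sposlurp {PREP}; 4:florn {CONJ,PREP}; 5:vaaklaum {PREP,VERB}.
Position 1: the remaining choice is settled jointly with positions 2, 4, 5 — only PREP at position 1 is part of a tagging that satisfies every rule.
The unique satisfying tagging is: PREP VERB PREP CONJ PREP.
Verifying each rule — rule 1 satisfied; rule 2 satisfied; rule 3 satisfied; rule 4 satisfied.

PREP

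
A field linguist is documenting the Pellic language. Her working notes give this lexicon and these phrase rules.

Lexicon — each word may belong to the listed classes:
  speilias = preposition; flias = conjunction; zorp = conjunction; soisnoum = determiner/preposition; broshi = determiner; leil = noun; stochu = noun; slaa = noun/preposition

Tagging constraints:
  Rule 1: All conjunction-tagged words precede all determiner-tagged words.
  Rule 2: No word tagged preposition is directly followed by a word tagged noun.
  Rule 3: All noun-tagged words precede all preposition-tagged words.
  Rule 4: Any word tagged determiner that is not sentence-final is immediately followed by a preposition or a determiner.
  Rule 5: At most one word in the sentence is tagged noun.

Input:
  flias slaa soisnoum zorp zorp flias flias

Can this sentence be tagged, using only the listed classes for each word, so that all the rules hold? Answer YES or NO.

Candidates per position — 1:flias {conjunction}; 2:slaa {noun,preposition}; 3:soisnoum {determiner,preposition}; 4:zorp {conjunction}; 5:zorp {conjunction}; 6:flias {conjunction}; 7:flias {conjunction}.
One satisfying assignment: conjunction preposition preposition conjunction conjunction conjunction conjunction.
Checking: rule 1 ok; rule 2 ok; rule 3 ok; rule 4 ok; rule 5 ok.

YES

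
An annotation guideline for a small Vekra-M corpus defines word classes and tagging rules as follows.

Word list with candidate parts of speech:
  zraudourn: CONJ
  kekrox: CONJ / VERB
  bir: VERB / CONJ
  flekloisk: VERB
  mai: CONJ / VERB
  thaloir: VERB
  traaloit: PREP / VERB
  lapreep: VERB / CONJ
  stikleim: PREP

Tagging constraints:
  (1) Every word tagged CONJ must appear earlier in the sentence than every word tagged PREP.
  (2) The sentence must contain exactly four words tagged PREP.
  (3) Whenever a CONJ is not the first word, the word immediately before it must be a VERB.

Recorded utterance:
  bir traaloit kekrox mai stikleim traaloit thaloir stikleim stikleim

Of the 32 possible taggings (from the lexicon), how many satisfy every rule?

8

Candidates per position — 1:bir {VERB,CONJ}; 2:traaloit {PREP,VERB}; 3:kekrox {CONJ,VERB}; 4:mai {CONJ,VERB}; 5:stikleim {PREP}; 6:traaloit {PREP,VERB}; 7:thaloir {VERB}; 8:stikleim {PREP}; 9:stikleim {PREP}.
There are 32 candidate sequences in total.
Checking each against the rules leaves 8 sequences.
Count = 8.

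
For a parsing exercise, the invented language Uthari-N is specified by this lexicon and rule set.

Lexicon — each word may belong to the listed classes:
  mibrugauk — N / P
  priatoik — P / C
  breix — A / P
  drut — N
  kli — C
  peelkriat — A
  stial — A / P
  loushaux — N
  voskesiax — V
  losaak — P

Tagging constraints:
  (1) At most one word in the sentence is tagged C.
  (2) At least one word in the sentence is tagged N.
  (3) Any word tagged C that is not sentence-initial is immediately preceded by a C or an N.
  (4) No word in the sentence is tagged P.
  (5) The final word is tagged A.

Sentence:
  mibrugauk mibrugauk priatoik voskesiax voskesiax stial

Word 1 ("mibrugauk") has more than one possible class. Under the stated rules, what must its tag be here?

N

Candidates per position — 1:mibrugauk {N,P}; 2:mibrugauk {N,P}; 3:priatoik {P,C}; 4:voskesiax {V}; 5:voskesiax {V}; 6:stial {A,P}.
Position 1: tagging it P would leave rule 4 unsatisfiable, so it must be N.
Position 2: tagging it P would leave rule 4 unsatisfiable, so it must be N.
Position 3: tagging it P would leave rule 4 unsatisfiable, so it must be C.
Position 6: tagging it P would leave rule 4 unsatisfiable, so it must be A.
The unique satisfying tagging is: N N C V V A.
Verifying each rule — rule 1 ok; rule 2 ok; rule 3 ok; rule 4 ok; rule 5 ok.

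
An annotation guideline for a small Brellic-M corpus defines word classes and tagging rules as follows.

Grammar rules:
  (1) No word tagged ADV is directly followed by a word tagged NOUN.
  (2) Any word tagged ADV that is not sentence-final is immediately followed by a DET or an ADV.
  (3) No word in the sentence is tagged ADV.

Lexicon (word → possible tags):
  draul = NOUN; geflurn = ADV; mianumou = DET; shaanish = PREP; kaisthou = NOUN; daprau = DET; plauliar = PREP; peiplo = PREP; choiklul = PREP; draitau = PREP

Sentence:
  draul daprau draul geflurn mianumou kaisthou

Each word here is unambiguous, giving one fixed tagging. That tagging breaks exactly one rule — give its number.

3

Fixed tagging: NOUN DET NOUN ADV DET NOUN.
Checking each rule: R1 ✓, R2 ✓, R3 ✗.
Only rule 3 fails.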